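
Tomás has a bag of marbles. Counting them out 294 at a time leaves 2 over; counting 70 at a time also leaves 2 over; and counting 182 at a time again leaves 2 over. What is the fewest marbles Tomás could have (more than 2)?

19112

N − 2 must be a common multiple of 294, 70, and 182.
294 = 2 × 3 × 7^2
70 = 2 × 5 × 7
182 = 2 × 7 × 13
LCM(294, 70, 182) = 2 × 3 × 5 × 7^2 × 13 = 19110.
Smallest N > 2 is LCM + 2 = 19110 + 2 = 19112.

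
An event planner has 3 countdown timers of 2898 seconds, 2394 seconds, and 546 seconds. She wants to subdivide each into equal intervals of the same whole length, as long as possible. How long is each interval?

The interval must divide each timer length; the longest such is the gcd.
2898 = 2 × 3^2 × 7 × 23
2394 = 2 × 3^2 × 7 × 19
546 = 2 × 3 × 7 × 13
gcd(2898, 2394, 546) = 2 × 3 × 7 = 42.

42 seconds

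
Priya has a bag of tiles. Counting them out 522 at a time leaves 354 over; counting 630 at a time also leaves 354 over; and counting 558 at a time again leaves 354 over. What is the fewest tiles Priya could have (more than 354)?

N − 354 must be a common multiple of 522, 630, and 558.
522 = 2 × 3^2 × 29
630 = 2 × 3^2 × 5 × 7
558 = 2 × 3^2 × 31
LCM(522, 630, 558) = 2 × 3^2 × 5 × 7 × 29 × 31 = 566370.
Smallest N > 354 is LCM + 354 = 566370 + 354 = 566724.

566724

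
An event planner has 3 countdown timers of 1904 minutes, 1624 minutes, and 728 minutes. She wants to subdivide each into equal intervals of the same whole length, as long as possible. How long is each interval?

The interval must divide each timer length; the longest such is the gcd.
1904 = 2^4 × 7 × 17
1624 = 2^3 × 7 × 29
728 = 2^3 × 7 × 13
gcd(1904, 1624, 728) = 2^3 × 7 = 56.

56 minutes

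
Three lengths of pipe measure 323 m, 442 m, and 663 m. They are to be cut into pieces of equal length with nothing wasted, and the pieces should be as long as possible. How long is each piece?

17 m

Each piece length must divide every original length, so the longest possible is gcd(323, 442, 663).
323 = 17 × 19
442 = 2 × 13 × 17
663 = 3 × 13 × 17
gcd(323, 442, 663) = 17.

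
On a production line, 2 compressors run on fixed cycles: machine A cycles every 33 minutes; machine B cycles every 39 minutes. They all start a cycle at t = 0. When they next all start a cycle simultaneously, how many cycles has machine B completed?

11 cycles

They are all back at their starting positions together after one LCM of the periods.
33 = 3 × 11
39 = 3 × 13
LCM(33, 39) = 3 × 11 × 13 = 429.
Cycles for period 39: 429 / 39 = 11.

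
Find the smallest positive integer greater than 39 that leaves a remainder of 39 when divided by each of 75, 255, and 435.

N − 39 must be a common multiple of 75, 255, and 435.
75 = 3 × 5^2
255 = 3 × 5 × 17
435 = 3 × 5 × 29
LCM(75, 255, 435) = 3 × 5^2 × 17 × 29 = 36975.
Smallest N > 39 is LCM + 39 = 36975 + 39 = 37014.

37014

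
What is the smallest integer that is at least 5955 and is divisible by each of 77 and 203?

The integer must be a common multiple of 77 and 203, so a multiple of their LCM.
77 = 7 × 11
203 = 7 × 29
LCM(77, 203) = 7 × 11 × 29 = 2233.
Smallest multiple of 2233 that is ≥ 5955: ⌈5955/2233⌉ × 2233 = 3 × 2233 = 6699.

6699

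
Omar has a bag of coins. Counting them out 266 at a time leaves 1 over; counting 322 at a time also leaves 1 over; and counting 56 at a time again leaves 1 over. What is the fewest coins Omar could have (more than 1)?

24473

N − 1 must be a common multiple of 266, 322, and 56.
266 = 2 × 7 × 19
322 = 2 × 7 × 23
56 = 2^3 × 7
LCM(266, 322, 56) = 2^3 × 7 × 19 × 23 = 24472.
Smallest N > 1 is LCM + 1 = 24472 + 1 = 24473.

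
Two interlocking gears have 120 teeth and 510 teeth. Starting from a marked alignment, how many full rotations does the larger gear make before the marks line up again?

4 rotations

They are all back at their starting positions together after one LCM of the periods.
120 = 2^3 × 3 × 5
510 = 2 × 3 × 5 × 17
LCM(120, 510) = 2^3 × 3 × 5 × 17 = 2040.
Rotations for period 510: 2040 / 510 = 4.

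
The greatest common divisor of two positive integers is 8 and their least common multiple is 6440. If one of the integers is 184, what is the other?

For two integers, gcd × lcm = product, so the other is (8 × 6440) / 184 = 51520 / 184 = 280.

280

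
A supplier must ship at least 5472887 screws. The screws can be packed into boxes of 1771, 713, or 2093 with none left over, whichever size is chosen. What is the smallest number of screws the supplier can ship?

The number of screws must be a common multiple of 1771, 713, and 2093, so a multiple of their LCM.
1771 = 7 × 11 × 23
713 = 23 × 31
2093 = 7 × 13 × 23
LCM(1771, 713, 2093) = 7 × 11 × 13 × 23 × 31 = 713713.
Smallest multiple of 713713 that is ≥ 5472887: ⌈5472887/713713⌉ × 713713 = 8 × 713713 = 5709704.

5709704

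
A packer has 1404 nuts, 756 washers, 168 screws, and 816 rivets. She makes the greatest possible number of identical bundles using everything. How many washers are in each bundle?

Number of bundles = gcd(1404, 756, 168, 816).
1404 = 2^2 × 3^3 × 13
756 = 2^2 × 3^3 × 7
168 = 2^3 × 3 × 7
816 = 2^4 × 3 × 17
gcd(1404, 756, 168, 816) = 2^2 × 3 = 12.
washers per bundle = 756 / 12 = 63.

63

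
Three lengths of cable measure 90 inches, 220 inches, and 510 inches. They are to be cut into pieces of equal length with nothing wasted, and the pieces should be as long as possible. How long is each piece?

The greatest length dividing all of 90, 220, and 510 is their gcd.
90 = 2 × 3^2 × 5
220 = 2^2 × 5 × 11
510 = 2 × 3 × 5 × 17
gcd(90, 220, 510) = 2 × 5 = 10.

10 inches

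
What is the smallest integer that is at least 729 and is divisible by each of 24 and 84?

The integer must be a common multiple of 24 and 84, so a multiple of their LCM.
24 = 2^3 × 3
84 = 2^2 × 3 × 7
LCM(24, 84) = 2^3 × 3 × 7 = 168.
Smallest multiple of 168 that is ≥ 729: ⌈729/168⌉ × 168 = 5 × 168 = 840.

840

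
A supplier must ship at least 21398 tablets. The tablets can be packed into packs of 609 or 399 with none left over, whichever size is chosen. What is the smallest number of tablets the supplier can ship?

23142

The number of tablets must be a common multiple of 609 and 399, so a multiple of their LCM.
609 = 3 × 7 × 29
399 = 3 × 7 × 19
LCM(609, 399) = 3 × 7 × 19 × 29 = 11571.
Smallest multiple of 11571 that is ≥ 21398: ⌈21398/11571⌉ × 11571 = 2 × 11571 = 23142.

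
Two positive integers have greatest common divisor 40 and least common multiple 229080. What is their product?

9163200

For any two positive integers, gcd × lcm = product = 40 × 229080 = 9163200.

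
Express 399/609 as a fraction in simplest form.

399 = 3 × 7 × 19
609 = 3 × 7 × 29
gcd(399, 609) = 3 × 7 = 21.
Divide numerator and denominator by 21: 399/609 = 19/29.

19/29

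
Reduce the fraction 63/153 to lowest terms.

63 = 3^2 × 7
153 = 3^2 × 17
gcd(63, 153) = 3^2 = 9.
Divide numerator and denominator by 9: 63/153 = 7/17.

7/17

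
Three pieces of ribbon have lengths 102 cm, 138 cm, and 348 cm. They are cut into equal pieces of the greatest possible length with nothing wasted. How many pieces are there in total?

98

Piece length = gcd(102, 138, 348).
102 = 2 × 3 × 17
138 = 2 × 3 × 23
348 = 2^2 × 3 × 29
gcd(102, 138, 348) = 2 × 3 = 6.
Total pieces = 102/6 + 138/6 + 348/6 = 17 + 23 + 58 = 98.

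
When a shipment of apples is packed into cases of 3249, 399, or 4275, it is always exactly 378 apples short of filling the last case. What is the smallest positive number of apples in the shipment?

568197

Being 378 short of a full case of size k means N ≡ −378 (mod k), i.e. N + 378 is a multiple of each size.
3249 = 3^2 × 19^2
399 = 3 × 7 × 19
4275 = 3^2 × 5^2 × 19
LCM(3249, 399, 4275) = 3^2 × 5^2 × 7 × 19^2 = 568575.
Smallest positive N is 568575 − 378 = 568197.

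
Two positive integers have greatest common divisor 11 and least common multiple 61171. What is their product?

For any two positive integers, gcd × lcm = product = 11 × 61171 = 672881.

672881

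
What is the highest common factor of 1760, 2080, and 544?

1760 = 2^5 × 5 × 11
2080 = 2^5 × 5 × 13
544 = 2^5 × 17
gcd(1760, 2080, 544) = 2^5 = 32.

32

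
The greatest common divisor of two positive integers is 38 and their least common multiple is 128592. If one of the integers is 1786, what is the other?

For two integers, gcd × lcm = product, so the other is (38 × 128592) / 1786 = 4886496 / 1786 = 2736.

2736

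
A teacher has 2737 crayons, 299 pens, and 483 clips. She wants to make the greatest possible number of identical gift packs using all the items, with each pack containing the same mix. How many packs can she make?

23 packs

The pack count must divide each quantity, so the greatest is gcd(2737, 299, 483).
2737 = 7 × 17 × 23
299 = 13 × 23
483 = 3 × 7 × 23
gcd(2737, 299, 483) = 23.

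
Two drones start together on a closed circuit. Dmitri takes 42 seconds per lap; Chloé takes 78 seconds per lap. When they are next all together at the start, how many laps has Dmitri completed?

13 laps

The first common completion time is the LCM of the periods.
42 = 2 × 3 × 7
78 = 2 × 3 × 13
LCM(42, 78) = 2 × 3 × 7 × 13 = 546.
Laps for period 42: 546 / 42 = 13.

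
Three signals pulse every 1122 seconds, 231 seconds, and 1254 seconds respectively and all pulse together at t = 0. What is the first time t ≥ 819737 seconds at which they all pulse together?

Joint pulses occur at multiples of LCM(1122, 231, 1254).
1122 = 2 × 3 × 11 × 17
231 = 3 × 7 × 11
1254 = 2 × 3 × 11 × 19
LCM(1122, 231, 1254) = 2 × 3 × 7 × 11 × 17 × 19 = 149226.
Smallest multiple of 149226 that is ≥ 819737: ⌈819737/149226⌉ × 149226 = 6 × 149226 = 895356.

895356 seconds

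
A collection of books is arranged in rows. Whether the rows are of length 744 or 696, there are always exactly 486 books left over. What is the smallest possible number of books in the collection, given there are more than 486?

N − 486 must be a common multiple of 744 and 696.
744 = 2^3 × 3 × 31
696 = 2^3 × 3 × 29
LCM(744, 696) = 2^3 × 3 × 29 × 31 = 21576.
Smallest N > 486 is LCM + 486 = 21576 + 486 = 22062.

22062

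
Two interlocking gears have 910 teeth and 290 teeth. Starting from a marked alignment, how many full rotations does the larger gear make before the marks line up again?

29 rotations

They are all back at their starting positions together after one LCM of the periods.
910 = 2 × 5 × 7 × 13
290 = 2 × 5 × 29
LCM(910, 290) = 2 × 5 × 7 × 13 × 29 = 26390.
Rotations for period 910: 26390 / 910 = 29.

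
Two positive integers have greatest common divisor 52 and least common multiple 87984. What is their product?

For any two positive integers, gcd × lcm = product = 52 × 87984 = 4575168.

4575168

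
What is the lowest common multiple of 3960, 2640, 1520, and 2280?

3960 = 2^3 × 3^2 × 5 × 11
2640 = 2^4 × 3 × 5 × 11
1520 = 2^4 × 5 × 19
2280 = 2^3 × 3 × 5 × 19
LCM(3960, 2640, 1520, 2280) = 2^4 × 3^2 × 5 × 11 × 19 = 150480.

150480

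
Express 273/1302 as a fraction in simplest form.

13/62

273 = 3 × 7 × 13
1302 = 2 × 3 × 7 × 31
gcd(273, 1302) = 3 × 7 = 21.
Divide numerator and denominator by 21: 273/1302 = 13/62.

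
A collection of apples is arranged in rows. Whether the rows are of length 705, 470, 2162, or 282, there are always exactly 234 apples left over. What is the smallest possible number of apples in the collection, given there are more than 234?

32664

N − 234 must be a common multiple of 705, 470, 2162, and 282.
705 = 3 × 5 × 47
470 = 2 × 5 × 47
2162 = 2 × 23 × 47
282 = 2 × 3 × 47
LCM(705, 470, 2162, 282) = 2 × 3 × 5 × 23 × 47 = 32430.
Smallest N > 234 is LCM + 234 = 32430 + 234 = 32664.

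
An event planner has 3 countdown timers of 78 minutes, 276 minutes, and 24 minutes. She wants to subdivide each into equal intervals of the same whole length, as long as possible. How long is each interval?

The interval must divide each timer length; the longest such is the gcd.
78 = 2 × 3 × 13
276 = 2^2 × 3 × 23
24 = 2^3 × 3
gcd(78, 276, 24) = 2 × 3 = 6.

6 minutes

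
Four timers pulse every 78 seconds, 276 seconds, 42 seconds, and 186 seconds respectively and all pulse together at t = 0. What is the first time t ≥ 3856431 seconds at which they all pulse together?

3892980 seconds

Joint pulses occur at multiples of LCM(78, 276, 42, 186).
78 = 2 × 3 × 13
276 = 2^2 × 3 × 23
42 = 2 × 3 × 7
186 = 2 × 3 × 31
LCM(78, 276, 42, 186) = 2^2 × 3 × 7 × 13 × 23 × 31 = 778596.
Smallest multiple of 778596 that is ≥ 3856431: ⌈3856431/778596⌉ × 778596 = 5 × 778596 = 3892980.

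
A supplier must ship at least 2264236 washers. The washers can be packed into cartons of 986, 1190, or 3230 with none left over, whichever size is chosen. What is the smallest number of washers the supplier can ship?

2622760

The number of washers must be a common multiple of 986, 1190, and 3230, so a multiple of their LCM.
986 = 2 × 17 × 29
1190 = 2 × 5 × 7 × 17
3230 = 2 × 5 × 17 × 19
LCM(986, 1190, 3230) = 2 × 5 × 7 × 17 × 19 × 29 = 655690.
Smallest multiple of 655690 that is ≥ 2264236: ⌈2264236/655690⌉ × 655690 = 4 × 655690 = 2622760.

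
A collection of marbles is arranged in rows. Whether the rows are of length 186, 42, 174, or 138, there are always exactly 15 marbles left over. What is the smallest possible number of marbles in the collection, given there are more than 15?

N − 15 must be a common multiple of 186, 42, 174, and 138.
186 = 2 × 3 × 31
42 = 2 × 3 × 7
174 = 2 × 3 × 29
138 = 2 × 3 × 23
LCM(186, 42, 174, 138) = 2 × 3 × 7 × 23 × 29 × 31 = 868434.
Smallest N > 15 is LCM + 15 = 868434 + 15 = 868449.

868449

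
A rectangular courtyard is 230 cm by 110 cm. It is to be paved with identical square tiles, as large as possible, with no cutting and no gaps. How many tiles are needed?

Tile side = gcd(230, 110).
230 = 2 × 5 × 23
110 = 2 × 5 × 11
gcd(230, 110) = 2 × 5 = 10.
Tiles: (230/10) × (110/10) = 23 × 11 = 253.

253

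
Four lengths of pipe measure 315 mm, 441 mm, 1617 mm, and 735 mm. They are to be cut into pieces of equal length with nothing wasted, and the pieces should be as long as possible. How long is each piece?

Each piece length must divide every original length, so the longest possible is gcd(315, 441, 1617, 735).
315 = 3^2 × 5 × 7
441 = 3^2 × 7^2
1617 = 3 × 7^2 × 11
735 = 3 × 5 × 7^2
gcd(315, 441, 1617, 735) = 3 × 7 = 21.

21 mm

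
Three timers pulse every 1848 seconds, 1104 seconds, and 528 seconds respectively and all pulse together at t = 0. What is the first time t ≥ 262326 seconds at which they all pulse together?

Joint pulses occur at multiples of LCM(1848, 1104, 528).
1848 = 2^3 × 3 × 7 × 11
1104 = 2^4 × 3 × 23
528 = 2^4 × 3 × 11
LCM(1848, 1104, 528) = 2^4 × 3 × 7 × 11 × 23 = 85008.
Smallest multiple of 85008 that is ≥ 262326: ⌈262326/85008⌉ × 85008 = 4 × 85008 = 340032.

340032 seconds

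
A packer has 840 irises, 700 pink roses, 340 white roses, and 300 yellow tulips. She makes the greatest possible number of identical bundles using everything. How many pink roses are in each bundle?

Number of bundles = gcd(840, 700, 340, 300).
840 = 2^3 × 3 × 5 × 7
700 = 2^2 × 5^2 × 7
340 = 2^2 × 5 × 17
300 = 2^2 × 3 × 5^2
gcd(840, 700, 340, 300) = 2^2 × 5 = 20.
pink roses per bundle = 700 / 20 = 35.

35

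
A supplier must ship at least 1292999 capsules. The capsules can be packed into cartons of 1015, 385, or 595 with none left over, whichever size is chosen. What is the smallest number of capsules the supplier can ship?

1328635

The number of capsules must be a common multiple of 1015, 385, and 595, so a multiple of their LCM.
1015 = 5 × 7 × 29
385 = 5 × 7 × 11
595 = 5 × 7 × 17
LCM(1015, 385, 595) = 5 × 7 × 11 × 17 × 29 = 189805.
Smallest multiple of 189805 that is ≥ 1292999: ⌈1292999/189805⌉ × 189805 = 7 × 189805 = 1328635.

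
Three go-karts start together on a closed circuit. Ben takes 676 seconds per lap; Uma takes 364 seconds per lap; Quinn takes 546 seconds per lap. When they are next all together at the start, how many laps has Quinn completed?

The first common completion time is the LCM of the periods.
676 = 2^2 × 13^2
364 = 2^2 × 7 × 13
546 = 2 × 3 × 7 × 13
LCM(676, 364, 546) = 2^2 × 3 × 7 × 13^2 = 14196.
Laps for period 546: 14196 / 546 = 26.

26 laps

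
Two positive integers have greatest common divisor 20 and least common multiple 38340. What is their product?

For any two positive integers, gcd × lcm = product = 20 × 38340 = 766800.

766800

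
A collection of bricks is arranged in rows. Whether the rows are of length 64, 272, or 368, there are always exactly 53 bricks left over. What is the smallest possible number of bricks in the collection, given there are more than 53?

N − 53 must be a common multiple of 64, 272, and 368.
64 = 2^6
272 = 2^4 × 17
368 = 2^4 × 23
LCM(64, 272, 368) = 2^6 × 17 × 23 = 25024.
Smallest N > 53 is LCM + 53 = 25024 + 53 = 25077.

25077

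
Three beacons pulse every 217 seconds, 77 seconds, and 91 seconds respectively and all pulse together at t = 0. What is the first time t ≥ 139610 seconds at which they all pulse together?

Joint pulses occur at multiples of LCM(217, 77, 91).
217 = 7 × 31
77 = 7 × 11
91 = 7 × 13
LCM(217, 77, 91) = 7 × 11 × 13 × 31 = 31031.
Smallest multiple of 31031 that is ≥ 139610: ⌈139610/31031⌉ × 31031 = 5 × 31031 = 155155.

155155 seconds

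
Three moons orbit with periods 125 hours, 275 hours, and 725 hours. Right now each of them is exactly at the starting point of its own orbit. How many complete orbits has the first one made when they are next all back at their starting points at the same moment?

They are all back at their starting positions together after one LCM of the periods.
125 = 5^3
275 = 5^2 × 11
725 = 5^2 × 29
LCM(125, 275, 725) = 5^3 × 11 × 29 = 39875.
Orbits for period 125: 39875 / 125 = 319.

319 orbits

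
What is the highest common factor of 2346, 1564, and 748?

34

2346 = 2 × 3 × 17 × 23
1564 = 2^2 × 17 × 23
748 = 2^2 × 11 × 17
gcd(2346, 1564, 748) = 2 × 17 = 34.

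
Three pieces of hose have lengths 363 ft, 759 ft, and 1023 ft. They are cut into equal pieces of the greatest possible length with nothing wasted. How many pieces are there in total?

Piece length = gcd(363, 759, 1023).
363 = 3 × 11^2
759 = 3 × 11 × 23
1023 = 3 × 11 × 31
gcd(363, 759, 1023) = 3 × 11 = 33.
Total pieces = 363/33 + 759/33 + 1023/33 = 11 + 23 + 31 = 65.

65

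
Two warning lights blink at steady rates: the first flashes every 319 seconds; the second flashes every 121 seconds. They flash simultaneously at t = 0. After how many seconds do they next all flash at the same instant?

We need the least common multiple of the intervals.
319 = 11 × 29
121 = 11^2
LCM(319, 121) = 11^2 × 29 = 3509.

3509 seconds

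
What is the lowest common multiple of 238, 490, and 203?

241570

238 = 2 × 7 × 17
490 = 2 × 5 × 7^2
203 = 7 × 29
LCM(238, 490, 203) = 2 × 5 × 7^2 × 17 × 29 = 241570.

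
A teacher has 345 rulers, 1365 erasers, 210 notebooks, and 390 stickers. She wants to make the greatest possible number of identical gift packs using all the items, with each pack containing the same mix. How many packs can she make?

The pack count must divide each quantity, so the greatest is gcd(345, 1365, 210, 390).
345 = 3 × 5 × 23
1365 = 3 × 5 × 7 × 13
210 = 2 × 3 × 5 × 7
390 = 2 × 3 × 5 × 13
gcd(345, 1365, 210, 390) = 3 × 5 = 15.

15 packs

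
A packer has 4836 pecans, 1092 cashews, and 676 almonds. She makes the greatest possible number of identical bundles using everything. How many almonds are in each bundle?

Number of bundles = gcd(4836, 1092, 676).
4836 = 2^2 × 3 × 13 × 31
1092 = 2^2 × 3 × 7 × 13
676 = 2^2 × 13^2
gcd(4836, 1092, 676) = 2^2 × 13 = 52.
almonds per bundle = 676 / 52 = 13.

13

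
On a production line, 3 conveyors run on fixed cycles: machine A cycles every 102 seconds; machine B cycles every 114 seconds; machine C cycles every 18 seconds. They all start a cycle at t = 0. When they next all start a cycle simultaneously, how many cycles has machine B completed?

51 cycles

They are all back at their starting positions together after one LCM of the periods.
102 = 2 × 3 × 17
114 = 2 × 3 × 19
18 = 2 × 3^2
LCM(102, 114, 18) = 2 × 3^2 × 17 × 19 = 5814.
Cycles for period 114: 5814 / 114 = 51.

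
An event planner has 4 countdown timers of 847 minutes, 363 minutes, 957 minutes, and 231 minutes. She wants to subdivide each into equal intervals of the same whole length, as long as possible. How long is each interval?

The interval must divide each timer length; the longest such is the gcd.
847 = 7 × 11^2
363 = 3 × 11^2
957 = 3 × 11 × 29
231 = 3 × 7 × 11
gcd(847, 363, 957, 231) = 11.

11 minutes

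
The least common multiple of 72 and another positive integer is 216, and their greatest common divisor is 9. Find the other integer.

27

gcd × lcm = product of the two integers, so the other integer is (9 × 216) / 72 = 27.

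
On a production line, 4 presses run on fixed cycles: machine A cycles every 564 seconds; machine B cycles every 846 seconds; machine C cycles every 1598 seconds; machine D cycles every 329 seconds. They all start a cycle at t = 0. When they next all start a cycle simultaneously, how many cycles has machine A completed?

357 cycles

All finish a whole number of cycles simultaneously at t = LCM of the periods.
564 = 2^2 × 3 × 47
846 = 2 × 3^2 × 47
1598 = 2 × 17 × 47
329 = 7 × 47
LCM(564, 846, 1598, 329) = 2^2 × 3^2 × 7 × 17 × 47 = 201348.
Cycles for period 564: 201348 / 564 = 357.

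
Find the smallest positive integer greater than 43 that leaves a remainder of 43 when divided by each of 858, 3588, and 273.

276319

N − 43 must be a common multiple of 858, 3588, and 273.
858 = 2 × 3 × 11 × 13
3588 = 2^2 × 3 × 13 × 23
273 = 3 × 7 × 13
LCM(858, 3588, 273) = 2^2 × 3 × 7 × 11 × 13 × 23 = 276276.
Smallest N > 43 is LCM + 43 = 276276 + 43 = 276319.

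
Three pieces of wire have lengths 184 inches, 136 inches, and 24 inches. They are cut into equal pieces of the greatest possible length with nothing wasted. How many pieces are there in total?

43

Piece length = gcd(184, 136, 24).
184 = 2^3 × 23
136 = 2^3 × 17
24 = 2^3 × 3
gcd(184, 136, 24) = 2^3 = 8.
Total pieces = 184/8 + 136/8 + 24/8 = 23 + 17 + 3 = 43.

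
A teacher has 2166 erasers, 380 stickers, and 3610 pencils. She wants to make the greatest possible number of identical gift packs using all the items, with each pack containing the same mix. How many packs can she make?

38 packs

The pack count must divide each quantity, so the greatest is gcd(2166, 380, 3610).
2166 = 2 × 3 × 19^2
380 = 2^2 × 5 × 19
3610 = 2 × 5 × 19^2
gcd(2166, 380, 3610) = 2 × 19 = 38.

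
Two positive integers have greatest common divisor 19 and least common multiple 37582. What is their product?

For any two positive integers, gcd × lcm = product = 19 × 37582 = 714058.

714058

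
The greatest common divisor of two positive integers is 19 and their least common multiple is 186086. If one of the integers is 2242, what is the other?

For two integers, gcd × lcm = product, so the other is (19 × 186086) / 2242 = 3535634 / 2242 = 1577.

1577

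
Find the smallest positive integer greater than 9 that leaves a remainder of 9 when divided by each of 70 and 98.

N − 9 must be a common multiple of 70 and 98.
70 = 2 × 5 × 7
98 = 2 × 7^2
LCM(70, 98) = 2 × 5 × 7^2 = 490.
Smallest N > 9 is LCM + 9 = 490 + 9 = 499.

499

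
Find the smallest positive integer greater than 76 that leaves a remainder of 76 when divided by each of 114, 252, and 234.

N − 76 must be a common multiple of 114, 252, and 234.
114 = 2 × 3 × 19
252 = 2^2 × 3^2 × 7
234 = 2 × 3^2 × 13
LCM(114, 252, 234) = 2^2 × 3^2 × 7 × 13 × 19 = 62244.
Smallest N > 76 is LCM + 76 = 62244 + 76 = 62320.

62320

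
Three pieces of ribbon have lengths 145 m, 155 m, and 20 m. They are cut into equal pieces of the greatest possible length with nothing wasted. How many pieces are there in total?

64

Piece length = gcd(145, 155, 20).
145 = 5 × 29
155 = 5 × 31
20 = 2^2 × 5
gcd(145, 155, 20) = 5.
Total pieces = 145/5 + 155/5 + 20/5 = 29 + 31 + 4 = 64.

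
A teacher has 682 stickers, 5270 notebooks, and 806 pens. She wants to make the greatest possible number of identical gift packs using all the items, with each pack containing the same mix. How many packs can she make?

62 packs

The pack count must divide each quantity, so the greatest is gcd(682, 5270, 806).
682 = 2 × 11 × 31
5270 = 2 × 5 × 17 × 31
806 = 2 × 13 × 31
gcd(682, 5270, 806) = 2 × 31 = 62.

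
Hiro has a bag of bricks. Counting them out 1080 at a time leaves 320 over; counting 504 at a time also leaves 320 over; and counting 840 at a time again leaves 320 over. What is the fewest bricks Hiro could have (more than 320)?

N − 320 must be a common multiple of 1080, 504, and 840.
1080 = 2^3 × 3^3 × 5
504 = 2^3 × 3^2 × 7
840 = 2^3 × 3 × 5 × 7
LCM(1080, 504, 840) = 2^3 × 3^3 × 5 × 7 = 7560.
Smallest N > 320 is LCM + 320 = 7560 + 320 = 7880.

7880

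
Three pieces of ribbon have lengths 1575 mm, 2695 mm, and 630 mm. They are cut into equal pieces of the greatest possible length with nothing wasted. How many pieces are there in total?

Piece length = gcd(1575, 2695, 630).
1575 = 3^2 × 5^2 × 7
2695 = 5 × 7^2 × 11
630 = 2 × 3^2 × 5 × 7
gcd(1575, 2695, 630) = 5 × 7 = 35.
Total pieces = 1575/35 + 2695/35 + 630/35 = 45 + 77 + 18 = 140.

140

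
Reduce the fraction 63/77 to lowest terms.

9/11

63 = 3^2 × 7
77 = 7 × 11
gcd(63, 77) = 7.
Divide numerator and denominator by 7: 63/77 = 9/11.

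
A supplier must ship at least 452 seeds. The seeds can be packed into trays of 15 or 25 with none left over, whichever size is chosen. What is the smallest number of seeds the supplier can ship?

The number of seeds must be a common multiple of 15 and 25, so a multiple of their LCM.
15 = 3 × 5
25 = 5^2
LCM(15, 25) = 3 × 5^2 = 75.
Smallest multiple of 75 that is ≥ 452: ⌈452/75⌉ × 75 = 7 × 75 = 525.

525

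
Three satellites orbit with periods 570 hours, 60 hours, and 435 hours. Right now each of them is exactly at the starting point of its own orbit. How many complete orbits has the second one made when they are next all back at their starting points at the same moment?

They are all back at their starting positions together after one LCM of the periods.
570 = 2 × 3 × 5 × 19
60 = 2^2 × 3 × 5
435 = 3 × 5 × 29
LCM(570, 60, 435) = 2^2 × 3 × 5 × 19 × 29 = 33060.
Orbits for period 60: 33060 / 60 = 551.

551 orbits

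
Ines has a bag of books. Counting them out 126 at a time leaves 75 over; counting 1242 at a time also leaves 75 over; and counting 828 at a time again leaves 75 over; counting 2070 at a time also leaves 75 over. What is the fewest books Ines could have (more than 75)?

N − 75 must be a common multiple of 126, 1242, 828, and 2070.
126 = 2 × 3^2 × 7
1242 = 2 × 3^3 × 23
828 = 2^2 × 3^2 × 23
2070 = 2 × 3^2 × 5 × 23
LCM(126, 1242, 828, 2070) = 2^2 × 3^3 × 5 × 7 × 23 = 86940.
Smallest N > 75 is LCM + 75 = 86940 + 75 = 87015.

87015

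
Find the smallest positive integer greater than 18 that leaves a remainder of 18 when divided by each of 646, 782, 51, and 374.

N − 18 must be a common multiple of 646, 782, 51, and 374.
646 = 2 × 17 × 19
782 = 2 × 17 × 23
51 = 3 × 17
374 = 2 × 11 × 17
LCM(646, 782, 51, 374) = 2 × 3 × 11 × 17 × 19 × 23 = 490314.
Smallest N > 18 is LCM + 18 = 490314 + 18 = 490332.

490332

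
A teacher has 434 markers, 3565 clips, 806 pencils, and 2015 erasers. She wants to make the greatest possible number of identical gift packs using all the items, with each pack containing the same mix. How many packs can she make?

The pack count must divide each quantity, so the greatest is gcd(434, 3565, 806, 2015).
434 = 2 × 7 × 31
3565 = 5 × 23 × 31
806 = 2 × 13 × 31
2015 = 5 × 13 × 31
gcd(434, 3565, 806, 2015) = 31.

31 packs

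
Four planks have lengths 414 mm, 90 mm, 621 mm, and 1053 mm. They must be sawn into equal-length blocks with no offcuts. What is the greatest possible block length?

9 mm

The block length must divide every plank, so the greatest is gcd(414, 90, 621, 1053).
414 = 2 × 3^2 × 23
90 = 2 × 3^2 × 5
621 = 3^3 × 23
1053 = 3^4 × 13
gcd(414, 90, 621, 1053) = 3^2 = 9.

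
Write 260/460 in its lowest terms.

13/23

260 = 2^2 × 5 × 13
460 = 2^2 × 5 × 23
gcd(260, 460) = 2^2 × 5 = 20.
Divide numerator and denominator by 20: 260/460 = 13/23.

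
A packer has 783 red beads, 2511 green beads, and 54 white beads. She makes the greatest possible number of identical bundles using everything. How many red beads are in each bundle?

Number of bundles = gcd(783, 2511, 54).
783 = 3^3 × 29
2511 = 3^4 × 31
54 = 2 × 3^3
gcd(783, 2511, 54) = 3^3 = 27.
red beads per bundle = 783 / 27 = 29.

29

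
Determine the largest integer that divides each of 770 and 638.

770 = 2 × 5 × 7 × 11
638 = 2 × 11 × 29
gcd(770, 638) = 2 × 11 = 22.

22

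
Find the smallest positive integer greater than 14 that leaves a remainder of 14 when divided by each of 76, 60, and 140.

7994

N − 14 must be a common multiple of 76, 60, and 140.
76 = 2^2 × 19
60 = 2^2 × 3 × 5
140 = 2^2 × 5 × 7
LCM(76, 60, 140) = 2^2 × 3 × 5 × 7 × 19 = 7980.
Smallest N > 14 is LCM + 14 = 7980 + 14 = 7994.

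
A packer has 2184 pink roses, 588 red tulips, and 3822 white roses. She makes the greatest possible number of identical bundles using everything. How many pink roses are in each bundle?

Number of bundles = gcd(2184, 588, 3822).
2184 = 2^3 × 3 × 7 × 13
588 = 2^2 × 3 × 7^2
3822 = 2 × 3 × 7^2 × 13
gcd(2184, 588, 3822) = 2 × 3 × 7 = 42.
pink roses per bundle = 2184 / 42 = 52.

52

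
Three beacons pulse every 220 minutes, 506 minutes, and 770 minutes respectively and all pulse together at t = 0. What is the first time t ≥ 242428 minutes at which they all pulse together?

Joint pulses occur at multiples of LCM(220, 506, 770).
220 = 2^2 × 5 × 11
506 = 2 × 11 × 23
770 = 2 × 5 × 7 × 11
LCM(220, 506, 770) = 2^2 × 5 × 7 × 11 × 23 = 35420.
Smallest multiple of 35420 that is ≥ 242428: ⌈242428/35420⌉ × 35420 = 7 × 35420 = 247940.

247940 minutes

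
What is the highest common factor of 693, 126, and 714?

21

693 = 3^2 × 7 × 11
126 = 2 × 3^2 × 7
714 = 2 × 3 × 7 × 17
gcd(693, 126, 714) = 3 × 7 = 21.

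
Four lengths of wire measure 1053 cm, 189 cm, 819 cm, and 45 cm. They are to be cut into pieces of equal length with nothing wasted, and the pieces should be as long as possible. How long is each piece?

9 cm

Each piece length must divide every original length, so the longest possible is gcd(1053, 189, 819, 45).
1053 = 3^4 × 13
189 = 3^3 × 7
819 = 3^2 × 7 × 13
45 = 3^2 × 5
gcd(1053, 189, 819, 45) = 3^2 = 9.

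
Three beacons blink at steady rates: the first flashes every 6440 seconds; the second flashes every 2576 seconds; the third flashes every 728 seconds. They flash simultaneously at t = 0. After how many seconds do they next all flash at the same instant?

167440 seconds

The first simultaneous occurrence is after LCM of the individual periods.
6440 = 2^3 × 5 × 7 × 23
2576 = 2^4 × 7 × 23
728 = 2^3 × 7 × 13
LCM(6440, 2576, 728) = 2^4 × 5 × 7 × 13 × 23 = 167440.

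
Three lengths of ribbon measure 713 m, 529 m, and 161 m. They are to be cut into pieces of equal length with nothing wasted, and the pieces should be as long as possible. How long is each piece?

23 m

The greatest length dividing all of 713, 529, and 161 is their gcd.
713 = 23 × 31
529 = 23^2
161 = 7 × 23
gcd(713, 529, 161) = 23.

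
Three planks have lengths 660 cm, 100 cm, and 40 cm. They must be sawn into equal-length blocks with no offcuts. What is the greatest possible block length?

20 cm

The block length must divide every plank, so the greatest is gcd(660, 100, 40).
660 = 2^2 × 3 × 5 × 11
100 = 2^2 × 5^2
40 = 2^3 × 5
gcd(660, 100, 40) = 2^2 × 5 = 20.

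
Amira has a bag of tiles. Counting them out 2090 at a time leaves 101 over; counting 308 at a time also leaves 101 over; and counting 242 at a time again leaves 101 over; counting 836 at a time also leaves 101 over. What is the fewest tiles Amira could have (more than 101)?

N − 101 must be a common multiple of 2090, 308, 242, and 836.
2090 = 2 × 5 × 11 × 19
308 = 2^2 × 7 × 11
242 = 2 × 11^2
836 = 2^2 × 11 × 19
LCM(2090, 308, 242, 836) = 2^2 × 5 × 7 × 11^2 × 19 = 321860.
Smallest N > 101 is LCM + 101 = 321860 + 101 = 321961.

321961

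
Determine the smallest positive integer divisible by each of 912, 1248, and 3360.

912 = 2^4 × 3 × 19
1248 = 2^5 × 3 × 13
3360 = 2^5 × 3 × 5 × 7
LCM(912, 1248, 3360) = 2^5 × 3 × 5 × 7 × 13 × 19 = 829920.

829920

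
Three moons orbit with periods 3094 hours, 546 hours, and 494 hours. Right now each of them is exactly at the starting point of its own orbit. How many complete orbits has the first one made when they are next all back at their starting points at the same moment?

They are all back at their starting positions together after one LCM of the periods.
3094 = 2 × 7 × 13 × 17
546 = 2 × 3 × 7 × 13
494 = 2 × 13 × 19
LCM(3094, 546, 494) = 2 × 3 × 7 × 13 × 17 × 19 = 176358.
Orbits for period 3094: 176358 / 3094 = 57.

57 orbits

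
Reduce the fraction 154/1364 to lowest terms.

154 = 2 × 7 × 11
1364 = 2^2 × 11 × 31
gcd(154, 1364) = 2 × 11 = 22.
Divide numerator and denominator by 22: 154/1364 = 7/62.

7/62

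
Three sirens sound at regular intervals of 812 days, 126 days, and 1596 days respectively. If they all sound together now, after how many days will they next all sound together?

138852 days

The first simultaneous occurrence is after LCM of the individual periods.
812 = 2^2 × 7 × 29
126 = 2 × 3^2 × 7
1596 = 2^2 × 3 × 7 × 19
LCM(812, 126, 1596) = 2^2 × 3^2 × 7 × 19 × 29 = 138852.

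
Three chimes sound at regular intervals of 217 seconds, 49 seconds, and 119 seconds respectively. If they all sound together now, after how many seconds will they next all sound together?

The first simultaneous occurrence is after LCM of the individual periods.
217 = 7 × 31
49 = 7^2
119 = 7 × 17
LCM(217, 49, 119) = 7^2 × 17 × 31 = 25823.

25823 seconds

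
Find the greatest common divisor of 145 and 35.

5

145 = 5 × 29
35 = 5 × 7
gcd(145, 35) = 5.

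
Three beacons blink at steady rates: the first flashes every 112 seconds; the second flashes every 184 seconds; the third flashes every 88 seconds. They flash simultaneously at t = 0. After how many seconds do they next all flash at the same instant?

28336 seconds

We need the least common multiple of the intervals.
112 = 2^4 × 7
184 = 2^3 × 23
88 = 2^3 × 11
LCM(112, 184, 88) = 2^4 × 7 × 11 × 23 = 28336.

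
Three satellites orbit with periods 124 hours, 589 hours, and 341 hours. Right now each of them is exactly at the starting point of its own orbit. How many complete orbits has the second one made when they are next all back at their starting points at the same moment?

All finish a whole number of cycles simultaneously at t = LCM of the periods.
124 = 2^2 × 31
589 = 19 × 31
341 = 11 × 31
LCM(124, 589, 341) = 2^2 × 11 × 19 × 31 = 25916.
Orbits for period 589: 25916 / 589 = 44.

44 orbits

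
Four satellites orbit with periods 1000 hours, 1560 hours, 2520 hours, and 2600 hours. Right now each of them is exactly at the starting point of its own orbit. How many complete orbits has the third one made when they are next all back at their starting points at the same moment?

325 orbits

They are all back at their starting positions together after one LCM of the periods.
1000 = 2^3 × 5^3
1560 = 2^3 × 3 × 5 × 13
2520 = 2^3 × 3^2 × 5 × 7
2600 = 2^3 × 5^2 × 13
LCM(1000, 1560, 2520, 2600) = 2^3 × 3^2 × 5^3 × 7 × 13 = 819000.
Orbits for period 2520: 819000 / 2520 = 325.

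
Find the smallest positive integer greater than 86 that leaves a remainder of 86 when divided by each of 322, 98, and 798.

N − 86 must be a common multiple of 322, 98, and 798.
322 = 2 × 7 × 23
98 = 2 × 7^2
798 = 2 × 3 × 7 × 19
LCM(322, 98, 798) = 2 × 3 × 7^2 × 19 × 23 = 128478.
Smallest N > 86 is LCM + 86 = 128478 + 86 = 128564.

128564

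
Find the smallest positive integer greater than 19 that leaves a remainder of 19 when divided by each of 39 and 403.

1228

N − 19 must be a common multiple of 39 and 403.
39 = 3 × 13
403 = 13 × 31
LCM(39, 403) = 3 × 13 × 31 = 1209.
Smallest N > 19 is LCM + 19 = 1209 + 19 = 1228.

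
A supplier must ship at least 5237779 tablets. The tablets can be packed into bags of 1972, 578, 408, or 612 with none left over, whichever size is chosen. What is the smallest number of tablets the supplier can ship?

The number of tablets must be a common multiple of 1972, 578, 408, and 612, so a multiple of their LCM.
1972 = 2^2 × 17 × 29
578 = 2 × 17^2
408 = 2^3 × 3 × 17
612 = 2^2 × 3^2 × 17
LCM(1972, 578, 408, 612) = 2^3 × 3^2 × 17^2 × 29 = 603432.
Smallest multiple of 603432 that is ≥ 5237779: ⌈5237779/603432⌉ × 603432 = 9 × 603432 = 5430888.

5430888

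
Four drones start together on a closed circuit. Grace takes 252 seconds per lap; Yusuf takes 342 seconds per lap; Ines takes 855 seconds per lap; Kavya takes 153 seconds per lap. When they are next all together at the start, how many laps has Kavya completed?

The first common completion time is the LCM of the periods.
252 = 2^2 × 3^2 × 7
342 = 2 × 3^2 × 19
855 = 3^2 × 5 × 19
153 = 3^2 × 17
LCM(252, 342, 855, 153) = 2^2 × 3^2 × 5 × 7 × 17 × 19 = 406980.
Laps for period 153: 406980 / 153 = 2660.

2660 laps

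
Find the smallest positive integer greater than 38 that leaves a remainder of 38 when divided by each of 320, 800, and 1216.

N − 38 must be a common multiple of 320, 800, and 1216.
320 = 2^6 × 5
800 = 2^5 × 5^2
1216 = 2^6 × 19
LCM(320, 800, 1216) = 2^6 × 5^2 × 19 = 30400.
Smallest N > 38 is LCM + 38 = 30400 + 38 = 30438.

30438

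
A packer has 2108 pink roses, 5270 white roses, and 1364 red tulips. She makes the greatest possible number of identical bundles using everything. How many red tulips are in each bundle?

Number of bundles = gcd(2108, 5270, 1364).
2108 = 2^2 × 17 × 31
5270 = 2 × 5 × 17 × 31
1364 = 2^2 × 11 × 31
gcd(2108, 5270, 1364) = 2 × 31 = 62.
red tulips per bundle = 1364 / 62 = 22.

22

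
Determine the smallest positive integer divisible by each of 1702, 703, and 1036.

1702 = 2 × 23 × 37
703 = 19 × 37
1036 = 2^2 × 7 × 37
LCM(1702, 703, 1036) = 2^2 × 7 × 19 × 23 × 37 = 452732.

452732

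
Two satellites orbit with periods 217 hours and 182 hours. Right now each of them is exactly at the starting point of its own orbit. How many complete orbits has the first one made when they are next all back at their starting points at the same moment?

26 orbits

All finish a whole number of cycles simultaneously at t = LCM of the periods.
217 = 7 × 31
182 = 2 × 7 × 13
LCM(217, 182) = 2 × 7 × 13 × 31 = 5642.
Orbits for period 217: 5642 / 217 = 26.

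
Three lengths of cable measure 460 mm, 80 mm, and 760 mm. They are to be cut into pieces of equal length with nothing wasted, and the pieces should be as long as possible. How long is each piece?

Each piece length must divide every original length, so the longest possible is gcd(460, 80, 760).
460 = 2^2 × 5 × 23
80 = 2^4 × 5
760 = 2^3 × 5 × 19
gcd(460, 80, 760) = 2^2 × 5 = 20.

20 mm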